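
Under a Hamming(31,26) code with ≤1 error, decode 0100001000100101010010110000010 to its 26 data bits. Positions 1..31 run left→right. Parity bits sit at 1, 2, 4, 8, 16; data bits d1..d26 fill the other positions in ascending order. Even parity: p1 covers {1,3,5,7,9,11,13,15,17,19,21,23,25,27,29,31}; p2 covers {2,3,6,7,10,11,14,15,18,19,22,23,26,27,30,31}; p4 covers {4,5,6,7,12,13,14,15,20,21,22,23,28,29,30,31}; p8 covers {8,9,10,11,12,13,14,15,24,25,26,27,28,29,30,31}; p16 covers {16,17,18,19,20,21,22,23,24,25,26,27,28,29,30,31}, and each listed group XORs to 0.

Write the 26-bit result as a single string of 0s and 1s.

00110010010010010110000010

s1 (pos 1,3,5,7,9,11,13,15,17,19,21,23,25,27,29,31): 0⊕0⊕0⊕1⊕0⊕1⊕0⊕0⊕0⊕0⊕1⊕1⊕0⊕0⊕0⊕0 = 0
s2 (pos 2,3,6,7,10,11,14,15,18,19,22,23,26,27,30,31): 1⊕0⊕0⊕1⊕0⊕1⊕1⊕0⊕1⊕0⊕0⊕1⊕0⊕0⊕1⊕0 = 1
s4 (pos 4,5,6,7,12,13,14,15,20,21,22,23,28,29,30,31): 0⊕0⊕0⊕1⊕0⊕0⊕1⊕0⊕0⊕1⊕0⊕1⊕0⊕0⊕1⊕0 = 1
s8 (pos 8,9,10,11,12,13,14,15,24,25,26,27,28,29,30,31): 0⊕0⊕0⊕1⊕0⊕0⊕1⊕0⊕1⊕0⊕0⊕0⊕0⊕0⊕1⊕0 = 0
s16 (pos 16,17,18,19,20,21,22,23,24,25,26,27,28,29,30,31): 1⊕0⊕1⊕0⊕0⊕1⊕0⊕1⊕1⊕0⊕0⊕0⊕0⊕0⊕1⊕0 = 0
Syndrome s16…s1 = 00110 → error at position 6.
Flip position 6: 0100001000100101010010110000010 → 0100011000100101010010110000010
Read data bits from positions 3,5,6,7,9,10,11,12,13,14,15,17,18,19,20,21,22,23,24,25,26,27,28,29,30,31: 00110010010010010110000010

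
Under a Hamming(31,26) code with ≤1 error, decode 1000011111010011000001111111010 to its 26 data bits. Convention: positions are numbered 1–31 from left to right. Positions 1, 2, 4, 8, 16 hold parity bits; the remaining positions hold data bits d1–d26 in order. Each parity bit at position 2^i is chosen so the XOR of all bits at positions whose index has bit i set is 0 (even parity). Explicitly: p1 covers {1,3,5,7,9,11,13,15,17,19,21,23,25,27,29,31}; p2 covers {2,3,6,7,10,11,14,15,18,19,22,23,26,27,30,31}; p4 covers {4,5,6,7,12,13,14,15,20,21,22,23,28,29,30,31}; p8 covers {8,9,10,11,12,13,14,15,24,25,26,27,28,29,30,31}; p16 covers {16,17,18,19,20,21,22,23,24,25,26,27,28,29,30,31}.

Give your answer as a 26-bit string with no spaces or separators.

00111101001000001111101010

s1 (pos 1,3,5,7,9,11,13,15,17,19,21,23,25,27,29,31): 1⊕0⊕0⊕1⊕1⊕0⊕0⊕1⊕0⊕0⊕0⊕1⊕1⊕1⊕0⊕0 = 1
s2 (pos 2,3,6,7,10,11,14,15,18,19,22,23,26,27,30,31): 0⊕0⊕1⊕1⊕1⊕0⊕0⊕1⊕0⊕0⊕1⊕1⊕1⊕1⊕1⊕0 = 1
s4 (pos 4,5,6,7,12,13,14,15,20,21,22,23,28,29,30,31): 0⊕0⊕1⊕1⊕1⊕0⊕0⊕1⊕0⊕0⊕1⊕1⊕1⊕0⊕1⊕0 = 0
s8 (pos 8,9,10,11,12,13,14,15,24,25,26,27,28,29,30,31): 1⊕1⊕1⊕0⊕1⊕0⊕0⊕1⊕1⊕1⊕1⊕1⊕1⊕0⊕1⊕0 = 1
s16 (pos 16,17,18,19,20,21,22,23,24,25,26,27,28,29,30,31): 1⊕0⊕0⊕0⊕0⊕0⊕1⊕1⊕1⊕1⊕1⊕1⊕1⊕0⊕1⊕0 = 1
Syndrome s16…s1 = 11011 → error at position 27.
Flip position 27: 1000011111010011000001111111010 → 1000011111010011000001111101010
Read data bits from positions 3,5,6,7,9,10,11,12,13,14,15,17,18,19,20,21,22,23,24,25,26,27,28,29,30,31: 00111101001000001111101010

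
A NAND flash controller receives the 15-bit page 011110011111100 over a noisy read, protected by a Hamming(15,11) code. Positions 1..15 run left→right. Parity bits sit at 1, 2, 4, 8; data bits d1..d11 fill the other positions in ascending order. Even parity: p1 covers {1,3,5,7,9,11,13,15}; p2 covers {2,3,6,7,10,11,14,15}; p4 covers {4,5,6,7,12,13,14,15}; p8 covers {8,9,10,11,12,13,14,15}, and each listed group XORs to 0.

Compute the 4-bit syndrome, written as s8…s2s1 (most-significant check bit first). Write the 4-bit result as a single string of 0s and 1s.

0001

s1 (pos 1,3,5,7,9,11,13,15): 0⊕1⊕1⊕0⊕1⊕1⊕1⊕0 = 1
s2 (pos 2,3,6,7,10,11,14,15): 1⊕1⊕0⊕0⊕1⊕1⊕0⊕0 = 0
s4 (pos 4,5,6,7,12,13,14,15): 1⊕1⊕0⊕0⊕1⊕1⊕0⊕0 = 0
s8 (pos 8,9,10,11,12,13,14,15): 1⊕1⊕1⊕1⊕1⊕1⊕0⊕0 = 0
Syndrome s8…s1 = 0001 → error at position 1.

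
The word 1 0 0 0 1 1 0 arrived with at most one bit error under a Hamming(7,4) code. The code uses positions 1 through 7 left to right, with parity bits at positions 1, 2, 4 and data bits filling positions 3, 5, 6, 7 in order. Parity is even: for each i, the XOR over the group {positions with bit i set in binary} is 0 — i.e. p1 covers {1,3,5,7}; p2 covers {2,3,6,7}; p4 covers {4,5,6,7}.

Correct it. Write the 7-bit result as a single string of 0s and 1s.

1100110

s1 (pos 1,3,5,7): 1⊕0⊕1⊕0 = 0
s2 (pos 2,3,6,7): 0⊕0⊕1⊕0 = 1
s4 (pos 4,5,6,7): 0⊕1⊕1⊕0 = 0
Syndrome s4…s1 = 010 → error at position 2.
Flip position 2: 1000110 → 1100110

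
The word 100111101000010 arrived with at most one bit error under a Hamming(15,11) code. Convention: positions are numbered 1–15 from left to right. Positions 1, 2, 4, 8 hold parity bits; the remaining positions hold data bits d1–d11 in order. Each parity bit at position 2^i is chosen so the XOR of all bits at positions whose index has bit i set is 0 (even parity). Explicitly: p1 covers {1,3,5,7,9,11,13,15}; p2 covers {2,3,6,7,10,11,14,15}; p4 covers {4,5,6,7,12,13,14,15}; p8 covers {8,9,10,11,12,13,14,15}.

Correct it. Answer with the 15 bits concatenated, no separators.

s1 (pos 1,3,5,7,9,11,13,15): 1⊕0⊕1⊕1⊕1⊕0⊕0⊕0 = 0
s2 (pos 2,3,6,7,10,11,14,15): 0⊕0⊕1⊕1⊕0⊕0⊕1⊕0 = 1
s4 (pos 4,5,6,7,12,13,14,15): 1⊕1⊕1⊕1⊕0⊕0⊕1⊕0 = 1
s8 (pos 8,9,10,11,12,13,14,15): 0⊕1⊕0⊕0⊕0⊕0⊕1⊕0 = 0
Syndrome s8…s1 = 0110 → error at position 6.
Flip position 6: 100111101000010 → 100110101000010

100110101000010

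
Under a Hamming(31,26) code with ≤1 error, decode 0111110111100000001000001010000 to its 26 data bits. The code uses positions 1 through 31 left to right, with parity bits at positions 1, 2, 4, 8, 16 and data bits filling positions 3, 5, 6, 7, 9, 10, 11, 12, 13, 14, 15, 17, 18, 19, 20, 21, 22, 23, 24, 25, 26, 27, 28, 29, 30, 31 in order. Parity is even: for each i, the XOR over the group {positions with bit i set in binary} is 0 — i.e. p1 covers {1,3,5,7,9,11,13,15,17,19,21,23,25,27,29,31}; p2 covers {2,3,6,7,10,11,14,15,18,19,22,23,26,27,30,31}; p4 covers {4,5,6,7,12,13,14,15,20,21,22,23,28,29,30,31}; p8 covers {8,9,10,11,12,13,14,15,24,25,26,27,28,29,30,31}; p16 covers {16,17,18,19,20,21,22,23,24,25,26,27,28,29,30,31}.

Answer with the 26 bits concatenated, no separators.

11101110000001000101010000

s1 (pos 1,3,5,7,9,11,13,15,17,19,21,23,25,27,29,31): 0⊕1⊕1⊕0⊕1⊕1⊕0⊕0⊕0⊕1⊕0⊕0⊕1⊕1⊕0⊕0 = 1
s2 (pos 2,3,6,7,10,11,14,15,18,19,22,23,26,27,30,31): 1⊕1⊕1⊕0⊕1⊕1⊕0⊕0⊕0⊕1⊕0⊕0⊕0⊕1⊕0⊕0 = 1
s4 (pos 4,5,6,7,12,13,14,15,20,21,22,23,28,29,30,31): 1⊕1⊕1⊕0⊕0⊕0⊕0⊕0⊕0⊕0⊕0⊕0⊕0⊕0⊕0⊕0 = 1
s8 (pos 8,9,10,11,12,13,14,15,24,25,26,27,28,29,30,31): 1⊕1⊕1⊕1⊕0⊕0⊕0⊕0⊕0⊕1⊕0⊕1⊕0⊕0⊕0⊕0 = 0
s16 (pos 16,17,18,19,20,21,22,23,24,25,26,27,28,29,30,31): 0⊕0⊕0⊕1⊕0⊕0⊕0⊕0⊕0⊕1⊕0⊕1⊕0⊕0⊕0⊕0 = 1
Syndrome s16…s1 = 10111 → error at position 23.
Flip position 23: 0111110111100000001000001010000 → 0111110111100000001000101010000
Read data bits from positions 3,5,6,7,9,10,11,12,13,14,15,17,18,19,20,21,22,23,24,25,26,27,28,29,30,31: 11101110000001000101010000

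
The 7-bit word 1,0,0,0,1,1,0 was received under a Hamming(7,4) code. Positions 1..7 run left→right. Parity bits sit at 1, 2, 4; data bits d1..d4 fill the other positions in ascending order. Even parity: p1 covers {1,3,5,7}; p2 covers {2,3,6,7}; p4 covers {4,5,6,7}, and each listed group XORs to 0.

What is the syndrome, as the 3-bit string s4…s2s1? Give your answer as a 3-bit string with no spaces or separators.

010

s1 (pos 1,3,5,7): 1⊕0⊕1⊕0 = 0
s2 (pos 2,3,6,7): 0⊕0⊕1⊕0 = 1
s4 (pos 4,5,6,7): 0⊕1⊕1⊕0 = 0
Syndrome s4…s1 = 010 → error at position 2.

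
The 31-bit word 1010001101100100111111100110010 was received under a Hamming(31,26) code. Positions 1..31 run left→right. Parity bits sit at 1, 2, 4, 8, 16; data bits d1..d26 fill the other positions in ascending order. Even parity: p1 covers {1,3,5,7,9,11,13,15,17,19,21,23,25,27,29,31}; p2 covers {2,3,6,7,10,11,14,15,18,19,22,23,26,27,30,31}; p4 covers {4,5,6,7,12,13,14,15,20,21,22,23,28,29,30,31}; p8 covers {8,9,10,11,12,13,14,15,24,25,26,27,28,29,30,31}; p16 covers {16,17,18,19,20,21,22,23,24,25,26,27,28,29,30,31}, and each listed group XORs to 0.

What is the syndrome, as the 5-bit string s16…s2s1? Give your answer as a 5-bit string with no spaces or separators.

01101

s1 (pos 1,3,5,7,9,11,13,15,17,19,21,23,25,27,29,31): 1⊕1⊕0⊕1⊕0⊕1⊕0⊕0⊕1⊕1⊕1⊕1⊕0⊕1⊕0⊕0 = 1
s2 (pos 2,3,6,7,10,11,14,15,18,19,22,23,26,27,30,31): 0⊕1⊕0⊕1⊕1⊕1⊕1⊕0⊕1⊕1⊕1⊕1⊕1⊕1⊕1⊕0 = 0
s4 (pos 4,5,6,7,12,13,14,15,20,21,22,23,28,29,30,31): 0⊕0⊕0⊕1⊕0⊕0⊕1⊕0⊕1⊕1⊕1⊕1⊕0⊕0⊕1⊕0 = 1
s8 (pos 8,9,10,11,12,13,14,15,24,25,26,27,28,29,30,31): 1⊕0⊕1⊕1⊕0⊕0⊕1⊕0⊕0⊕0⊕1⊕1⊕0⊕0⊕1⊕0 = 1
s16 (pos 16,17,18,19,20,21,22,23,24,25,26,27,28,29,30,31): 0⊕1⊕1⊕1⊕1⊕1⊕1⊕1⊕0⊕0⊕1⊕1⊕0⊕0⊕1⊕0 = 0
Syndrome s16…s1 = 01101 → error at position 13.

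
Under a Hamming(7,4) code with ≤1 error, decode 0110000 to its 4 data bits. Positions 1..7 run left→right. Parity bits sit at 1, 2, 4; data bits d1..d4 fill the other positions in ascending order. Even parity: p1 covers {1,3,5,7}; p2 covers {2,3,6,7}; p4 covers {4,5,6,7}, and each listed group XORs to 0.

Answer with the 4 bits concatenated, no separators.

1000

s1 (pos 1,3,5,7): 0⊕1⊕0⊕0 = 1
s2 (pos 2,3,6,7): 1⊕1⊕0⊕0 = 0
s4 (pos 4,5,6,7): 0⊕0⊕0⊕0 = 0
Syndrome s4…s1 = 001 → error at position 1.
Flip position 1: 0110000 → 1110000
Read data bits from positions 3,5,6,7: 1000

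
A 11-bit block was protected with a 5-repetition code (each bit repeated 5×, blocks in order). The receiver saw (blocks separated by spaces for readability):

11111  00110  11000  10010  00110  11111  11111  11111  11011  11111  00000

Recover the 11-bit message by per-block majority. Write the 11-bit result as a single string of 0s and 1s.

10000111110

Block 1 (11111): 5 ones → 1
Block 2 (00110): 2 ones → 0
Block 3 (11000): 2 ones → 0
Block 4 (10010): 2 ones → 0
Block 5 (00110): 2 ones → 0
Block 6 (11111): 5 ones → 1
Block 7 (11111): 5 ones → 1
Block 8 (11111): 5 ones → 1
Block 9 (11011): 4 ones → 1
Block 10 (11111): 5 ones → 1
Block 11 (00000): 0 ones → 0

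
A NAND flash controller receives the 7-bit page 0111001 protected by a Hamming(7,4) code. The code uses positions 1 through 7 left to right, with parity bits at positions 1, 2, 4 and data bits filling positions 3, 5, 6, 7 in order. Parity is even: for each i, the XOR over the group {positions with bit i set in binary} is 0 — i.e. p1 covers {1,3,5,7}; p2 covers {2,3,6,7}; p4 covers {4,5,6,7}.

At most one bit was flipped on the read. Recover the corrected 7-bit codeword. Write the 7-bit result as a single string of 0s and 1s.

0011001

s1 (pos 1,3,5,7): 0⊕1⊕0⊕1 = 0
s2 (pos 2,3,6,7): 1⊕1⊕0⊕1 = 1
s4 (pos 4,5,6,7): 1⊕0⊕0⊕1 = 0
Syndrome s4…s1 = 010 → error at position 2.
Flip position 2: 0111001 → 0011001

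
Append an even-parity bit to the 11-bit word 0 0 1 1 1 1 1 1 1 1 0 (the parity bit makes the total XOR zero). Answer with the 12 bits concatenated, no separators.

XOR of the 11 data bits: 0⊕0⊕1⊕1⊕1⊕1⊕1⊕1⊕1⊕1⊕0 = 0
Parity bit = 0 (so all 12 bits XOR to 0).

001111111100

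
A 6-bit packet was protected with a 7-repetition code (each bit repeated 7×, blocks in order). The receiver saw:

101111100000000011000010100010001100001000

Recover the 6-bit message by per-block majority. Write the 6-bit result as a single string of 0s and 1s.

100000

Block 1 (1011111): 6 ones → 1
Block 2 (0000000): 0 ones → 0
Block 3 (0011000): 2 ones → 0
Block 4 (0101000): 2 ones → 0
Block 5 (1000110): 3 ones → 0
Block 6 (0001000): 1 one → 0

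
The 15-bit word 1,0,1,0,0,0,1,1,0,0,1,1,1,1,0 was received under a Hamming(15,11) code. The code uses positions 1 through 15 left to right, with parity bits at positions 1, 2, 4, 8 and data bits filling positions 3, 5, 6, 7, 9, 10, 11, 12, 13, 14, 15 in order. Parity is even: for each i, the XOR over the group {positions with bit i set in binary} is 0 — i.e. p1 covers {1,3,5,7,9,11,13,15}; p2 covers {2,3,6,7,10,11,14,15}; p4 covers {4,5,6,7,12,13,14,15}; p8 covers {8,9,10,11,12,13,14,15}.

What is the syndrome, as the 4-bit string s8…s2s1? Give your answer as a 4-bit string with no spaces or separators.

s1 (pos 1,3,5,7,9,11,13,15): 1⊕1⊕0⊕1⊕0⊕1⊕1⊕0 = 1
s2 (pos 2,3,6,7,10,11,14,15): 0⊕1⊕0⊕1⊕0⊕1⊕1⊕0 = 0
s4 (pos 4,5,6,7,12,13,14,15): 0⊕0⊕0⊕1⊕1⊕1⊕1⊕0 = 0
s8 (pos 8,9,10,11,12,13,14,15): 1⊕0⊕0⊕1⊕1⊕1⊕1⊕0 = 1
Syndrome s8…s1 = 1001 → error at position 9.

1001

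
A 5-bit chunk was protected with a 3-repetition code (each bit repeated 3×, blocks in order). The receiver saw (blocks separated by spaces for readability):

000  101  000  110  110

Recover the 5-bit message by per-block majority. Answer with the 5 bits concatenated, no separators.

Block 1 (000): 0 ones → 0
Block 2 (101): 2 ones → 1
Block 3 (000): 0 ones → 0
Block 4 (110): 2 ones → 1
Block 5 (110): 2 ones → 1

01011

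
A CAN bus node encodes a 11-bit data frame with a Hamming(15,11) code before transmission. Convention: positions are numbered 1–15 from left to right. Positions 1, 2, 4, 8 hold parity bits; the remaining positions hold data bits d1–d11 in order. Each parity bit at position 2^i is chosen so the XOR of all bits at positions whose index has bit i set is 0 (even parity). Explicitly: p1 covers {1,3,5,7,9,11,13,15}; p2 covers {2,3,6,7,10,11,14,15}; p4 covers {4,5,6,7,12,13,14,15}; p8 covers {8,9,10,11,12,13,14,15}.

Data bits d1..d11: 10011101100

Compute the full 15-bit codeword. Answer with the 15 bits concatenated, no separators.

011100101101100

Place data at non-parity positions: p1 p2 1 p4 0 0 1 p8 1 1 0 1 1 0 0
p1 (pos 1,3,5,7,9,11,13,15): XOR of data positions = 1⊕0⊕1⊕1⊕0⊕1⊕0 = 0
p2 (pos 2,3,6,7,10,11,14,15): XOR of data positions = 1⊕0⊕1⊕1⊕0⊕0⊕0 = 1
p4 (pos 4,5,6,7,12,13,14,15): XOR of data positions = 0⊕0⊕1⊕1⊕1⊕0⊕0 = 1
p8 (pos 8,9,10,11,12,13,14,15): XOR of data positions = 1⊕1⊕0⊕1⊕1⊕0⊕0 = 0
Codeword: 011100101101100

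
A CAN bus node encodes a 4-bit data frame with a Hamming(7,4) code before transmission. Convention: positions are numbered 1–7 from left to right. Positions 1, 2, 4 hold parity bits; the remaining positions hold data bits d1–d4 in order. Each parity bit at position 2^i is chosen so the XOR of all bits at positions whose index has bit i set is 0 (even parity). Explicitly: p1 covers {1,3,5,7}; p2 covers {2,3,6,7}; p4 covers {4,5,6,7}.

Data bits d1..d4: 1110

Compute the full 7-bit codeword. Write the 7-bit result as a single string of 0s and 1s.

Place data at non-parity positions: p1 p2 1 p4 1 1 0
p1 (pos 1,3,5,7): XOR of data positions = 1⊕1⊕0 = 0
p2 (pos 2,3,6,7): XOR of data positions = 1⊕1⊕0 = 0
p4 (pos 4,5,6,7): XOR of data positions = 1⊕1⊕0 = 0
Codeword: 0010110

0010110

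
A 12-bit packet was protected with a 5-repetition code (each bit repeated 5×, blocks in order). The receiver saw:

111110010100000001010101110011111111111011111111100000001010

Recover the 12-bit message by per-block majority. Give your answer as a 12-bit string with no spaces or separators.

Block 1 (11111): 5 ones → 1
Block 2 (00101): 2 ones → 0
Block 3 (00000): 0 ones → 0
Block 4 (00101): 2 ones → 0
Block 5 (01011): 3 ones → 1
Block 6 (10011): 3 ones → 1
Block 7 (11111): 5 ones → 1
Block 8 (11110): 4 ones → 1
Block 9 (11111): 5 ones → 1
Block 10 (11110): 4 ones → 1
Block 11 (00000): 0 ones → 0
Block 12 (01010): 2 ones → 0

100011111100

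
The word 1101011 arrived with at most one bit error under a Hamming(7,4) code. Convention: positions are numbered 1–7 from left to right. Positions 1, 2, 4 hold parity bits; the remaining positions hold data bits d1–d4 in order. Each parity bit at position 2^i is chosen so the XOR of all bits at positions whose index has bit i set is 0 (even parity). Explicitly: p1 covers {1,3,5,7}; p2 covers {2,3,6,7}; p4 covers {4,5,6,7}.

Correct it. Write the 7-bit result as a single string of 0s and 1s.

s1 (pos 1,3,5,7): 1⊕0⊕0⊕1 = 0
s2 (pos 2,3,6,7): 1⊕0⊕1⊕1 = 1
s4 (pos 4,5,6,7): 1⊕0⊕1⊕1 = 1
Syndrome s4…s1 = 110 → error at position 6.
Flip position 6: 1101011 → 1101001

1101001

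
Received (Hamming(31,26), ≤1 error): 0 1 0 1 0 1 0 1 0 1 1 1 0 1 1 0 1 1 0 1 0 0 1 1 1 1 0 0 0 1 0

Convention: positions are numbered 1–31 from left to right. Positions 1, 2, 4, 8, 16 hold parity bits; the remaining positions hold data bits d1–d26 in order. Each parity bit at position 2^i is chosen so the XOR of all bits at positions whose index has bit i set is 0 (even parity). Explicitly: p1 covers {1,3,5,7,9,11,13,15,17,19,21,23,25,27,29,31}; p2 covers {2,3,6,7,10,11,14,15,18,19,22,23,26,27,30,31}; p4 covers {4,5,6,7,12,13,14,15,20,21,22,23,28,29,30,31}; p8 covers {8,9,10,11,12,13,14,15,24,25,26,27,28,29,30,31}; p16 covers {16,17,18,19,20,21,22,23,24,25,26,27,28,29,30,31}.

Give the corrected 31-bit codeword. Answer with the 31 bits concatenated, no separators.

s1 (pos 1,3,5,7,9,11,13,15,17,19,21,23,25,27,29,31): 0⊕0⊕0⊕0⊕0⊕1⊕0⊕1⊕1⊕0⊕0⊕1⊕1⊕0⊕0⊕0 = 1
s2 (pos 2,3,6,7,10,11,14,15,18,19,22,23,26,27,30,31): 1⊕0⊕1⊕0⊕1⊕1⊕1⊕1⊕1⊕0⊕0⊕1⊕1⊕0⊕1⊕0 = 0
s4 (pos 4,5,6,7,12,13,14,15,20,21,22,23,28,29,30,31): 1⊕0⊕1⊕0⊕1⊕0⊕1⊕1⊕1⊕0⊕0⊕1⊕0⊕0⊕1⊕0 = 0
s8 (pos 8,9,10,11,12,13,14,15,24,25,26,27,28,29,30,31): 1⊕0⊕1⊕1⊕1⊕0⊕1⊕1⊕1⊕1⊕1⊕0⊕0⊕0⊕1⊕0 = 0
s16 (pos 16,17,18,19,20,21,22,23,24,25,26,27,28,29,30,31): 0⊕1⊕1⊕0⊕1⊕0⊕0⊕1⊕1⊕1⊕1⊕0⊕0⊕0⊕1⊕0 = 0
Syndrome s16…s1 = 00001 → error at position 1.
Flip position 1: 0101010101110110110100111100010 → 1101010101110110110100111100010

1101010101110110110100111100010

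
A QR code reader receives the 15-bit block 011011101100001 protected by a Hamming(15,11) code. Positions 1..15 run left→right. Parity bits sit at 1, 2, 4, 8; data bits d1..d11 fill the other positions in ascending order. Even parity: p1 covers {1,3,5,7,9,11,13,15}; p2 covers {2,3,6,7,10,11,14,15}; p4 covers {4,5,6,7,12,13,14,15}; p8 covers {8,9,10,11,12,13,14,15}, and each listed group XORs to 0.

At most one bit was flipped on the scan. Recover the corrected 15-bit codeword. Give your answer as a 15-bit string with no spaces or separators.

011011100100001

s1 (pos 1,3,5,7,9,11,13,15): 0⊕1⊕1⊕1⊕1⊕0⊕0⊕1 = 1
s2 (pos 2,3,6,7,10,11,14,15): 1⊕1⊕1⊕1⊕1⊕0⊕0⊕1 = 0
s4 (pos 4,5,6,7,12,13,14,15): 0⊕1⊕1⊕1⊕0⊕0⊕0⊕1 = 0
s8 (pos 8,9,10,11,12,13,14,15): 0⊕1⊕1⊕0⊕0⊕0⊕0⊕1 = 1
Syndrome s8…s1 = 1001 → error at position 9.
Flip position 9: 011011101100001 → 011011100100001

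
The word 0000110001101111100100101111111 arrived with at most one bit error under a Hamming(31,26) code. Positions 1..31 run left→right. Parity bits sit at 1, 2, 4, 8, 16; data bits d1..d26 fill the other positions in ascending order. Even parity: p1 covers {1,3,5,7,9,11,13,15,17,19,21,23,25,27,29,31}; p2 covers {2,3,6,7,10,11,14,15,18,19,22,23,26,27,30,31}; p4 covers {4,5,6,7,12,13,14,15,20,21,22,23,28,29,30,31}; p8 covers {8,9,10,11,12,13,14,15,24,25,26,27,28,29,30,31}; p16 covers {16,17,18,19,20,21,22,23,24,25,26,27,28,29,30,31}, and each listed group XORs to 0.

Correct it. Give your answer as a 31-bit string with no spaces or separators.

0000110001101111100000101111111

s1 (pos 1,3,5,7,9,11,13,15,17,19,21,23,25,27,29,31): 0⊕0⊕1⊕0⊕0⊕1⊕1⊕1⊕1⊕0⊕0⊕1⊕1⊕1⊕1⊕1 = 0
s2 (pos 2,3,6,7,10,11,14,15,18,19,22,23,26,27,30,31): 0⊕0⊕1⊕0⊕1⊕1⊕1⊕1⊕0⊕0⊕0⊕1⊕1⊕1⊕1⊕1 = 0
s4 (pos 4,5,6,7,12,13,14,15,20,21,22,23,28,29,30,31): 0⊕1⊕1⊕0⊕0⊕1⊕1⊕1⊕1⊕0⊕0⊕1⊕1⊕1⊕1⊕1 = 1
s8 (pos 8,9,10,11,12,13,14,15,24,25,26,27,28,29,30,31): 0⊕0⊕1⊕1⊕0⊕1⊕1⊕1⊕0⊕1⊕1⊕1⊕1⊕1⊕1⊕1 = 0
s16 (pos 16,17,18,19,20,21,22,23,24,25,26,27,28,29,30,31): 1⊕1⊕0⊕0⊕1⊕0⊕0⊕1⊕0⊕1⊕1⊕1⊕1⊕1⊕1⊕1 = 1
Syndrome s16…s1 = 10100 → error at position 20.
Flip position 20: 0000110001101111100100101111111 → 0000110001101111100000101111111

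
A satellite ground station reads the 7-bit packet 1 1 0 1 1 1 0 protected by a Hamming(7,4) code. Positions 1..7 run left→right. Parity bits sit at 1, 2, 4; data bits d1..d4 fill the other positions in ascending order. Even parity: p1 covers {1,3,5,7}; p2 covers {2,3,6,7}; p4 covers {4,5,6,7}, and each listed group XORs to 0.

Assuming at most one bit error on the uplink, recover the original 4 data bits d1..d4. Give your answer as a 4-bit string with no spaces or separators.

0110

s1 (pos 1,3,5,7): 1⊕0⊕1⊕0 = 0
s2 (pos 2,3,6,7): 1⊕0⊕1⊕0 = 0
s4 (pos 4,5,6,7): 1⊕1⊕1⊕0 = 1
Syndrome s4…s1 = 100 → error at position 4.
Flip position 4: 1101110 → 1100110
Read data bits from positions 3,5,6,7: 0110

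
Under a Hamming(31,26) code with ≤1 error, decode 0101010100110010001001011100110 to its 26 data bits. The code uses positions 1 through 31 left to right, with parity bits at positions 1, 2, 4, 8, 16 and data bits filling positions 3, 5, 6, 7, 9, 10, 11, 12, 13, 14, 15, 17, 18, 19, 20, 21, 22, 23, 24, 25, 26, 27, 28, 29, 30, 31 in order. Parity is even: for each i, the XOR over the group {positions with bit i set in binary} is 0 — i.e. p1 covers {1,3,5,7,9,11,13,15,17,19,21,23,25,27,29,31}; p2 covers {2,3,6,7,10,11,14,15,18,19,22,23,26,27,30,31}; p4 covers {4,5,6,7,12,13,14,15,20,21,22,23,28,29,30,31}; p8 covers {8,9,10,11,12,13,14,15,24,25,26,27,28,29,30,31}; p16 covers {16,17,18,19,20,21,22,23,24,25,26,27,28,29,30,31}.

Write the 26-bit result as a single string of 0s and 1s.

00100011001001001011100010

s1 (pos 1,3,5,7,9,11,13,15,17,19,21,23,25,27,29,31): 0⊕0⊕0⊕0⊕0⊕1⊕0⊕1⊕0⊕1⊕0⊕0⊕1⊕0⊕1⊕0 = 1
s2 (pos 2,3,6,7,10,11,14,15,18,19,22,23,26,27,30,31): 1⊕0⊕1⊕0⊕0⊕1⊕0⊕1⊕0⊕1⊕1⊕0⊕1⊕0⊕1⊕0 = 0
s4 (pos 4,5,6,7,12,13,14,15,20,21,22,23,28,29,30,31): 1⊕0⊕1⊕0⊕1⊕0⊕0⊕1⊕0⊕0⊕1⊕0⊕0⊕1⊕1⊕0 = 1
s8 (pos 8,9,10,11,12,13,14,15,24,25,26,27,28,29,30,31): 1⊕0⊕0⊕1⊕1⊕0⊕0⊕1⊕1⊕1⊕1⊕0⊕0⊕1⊕1⊕0 = 1
s16 (pos 16,17,18,19,20,21,22,23,24,25,26,27,28,29,30,31): 0⊕0⊕0⊕1⊕0⊕0⊕1⊕0⊕1⊕1⊕1⊕0⊕0⊕1⊕1⊕0 = 1
Syndrome s16…s1 = 11101 → error at position 29.
Flip position 29: 0101010100110010001001011100110 → 0101010100110010001001011100010
Read data bits from positions 3,5,6,7,9,10,11,12,13,14,15,17,18,19,20,21,22,23,24,25,26,27,28,29,30,31: 00100011001001001011100010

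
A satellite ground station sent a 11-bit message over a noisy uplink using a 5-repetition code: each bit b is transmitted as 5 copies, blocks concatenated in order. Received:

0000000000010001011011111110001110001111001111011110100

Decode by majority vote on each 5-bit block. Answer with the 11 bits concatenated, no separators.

Block 1 (00000): 0 ones → 0
Block 2 (00000): 0 ones → 0
Block 3 (01000): 1 one → 0
Block 4 (10110): 3 ones → 1
Block 5 (11111): 5 ones → 1
Block 6 (11000): 2 ones → 0
Block 7 (11100): 3 ones → 1
Block 8 (01111): 4 ones → 1
Block 9 (00111): 3 ones → 1
Block 10 (10111): 4 ones → 1
Block 11 (10100): 2 ones → 0

00011011110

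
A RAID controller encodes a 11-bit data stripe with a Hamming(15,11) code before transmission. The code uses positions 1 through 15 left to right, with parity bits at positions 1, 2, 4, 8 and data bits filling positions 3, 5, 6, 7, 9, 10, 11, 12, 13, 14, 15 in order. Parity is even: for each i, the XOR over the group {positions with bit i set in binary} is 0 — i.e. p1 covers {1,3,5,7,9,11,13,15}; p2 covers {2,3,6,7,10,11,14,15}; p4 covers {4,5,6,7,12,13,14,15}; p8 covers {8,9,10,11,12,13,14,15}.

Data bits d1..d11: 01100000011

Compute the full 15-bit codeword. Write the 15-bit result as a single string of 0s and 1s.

Place data at non-parity positions: p1 p2 0 p4 1 1 0 p8 0 0 0 0 0 1 1
p1 (pos 1,3,5,7,9,11,13,15): XOR of data positions = 0⊕1⊕0⊕0⊕0⊕0⊕1 = 0
p2 (pos 2,3,6,7,10,11,14,15): XOR of data positions = 0⊕1⊕0⊕0⊕0⊕1⊕1 = 1
p4 (pos 4,5,6,7,12,13,14,15): XOR of data positions = 1⊕1⊕0⊕0⊕0⊕1⊕1 = 0
p8 (pos 8,9,10,11,12,13,14,15): XOR of data positions = 0⊕0⊕0⊕0⊕0⊕1⊕1 = 0
Codeword: 010011000000011

010011000000011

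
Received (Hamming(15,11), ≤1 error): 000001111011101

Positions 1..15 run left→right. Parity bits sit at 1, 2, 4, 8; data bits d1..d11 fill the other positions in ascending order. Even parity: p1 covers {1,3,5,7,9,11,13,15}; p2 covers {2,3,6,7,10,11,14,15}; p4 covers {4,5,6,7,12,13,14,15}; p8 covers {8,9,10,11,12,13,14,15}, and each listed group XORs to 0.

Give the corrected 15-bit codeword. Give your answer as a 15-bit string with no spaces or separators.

000011111011101

s1 (pos 1,3,5,7,9,11,13,15): 0⊕0⊕0⊕1⊕1⊕1⊕1⊕1 = 1
s2 (pos 2,3,6,7,10,11,14,15): 0⊕0⊕1⊕1⊕0⊕1⊕0⊕1 = 0
s4 (pos 4,5,6,7,12,13,14,15): 0⊕0⊕1⊕1⊕1⊕1⊕0⊕1 = 1
s8 (pos 8,9,10,11,12,13,14,15): 1⊕1⊕0⊕1⊕1⊕1⊕0⊕1 = 0
Syndrome s8…s1 = 0101 → error at position 5.
Flip position 5: 000001111011101 → 000011111011101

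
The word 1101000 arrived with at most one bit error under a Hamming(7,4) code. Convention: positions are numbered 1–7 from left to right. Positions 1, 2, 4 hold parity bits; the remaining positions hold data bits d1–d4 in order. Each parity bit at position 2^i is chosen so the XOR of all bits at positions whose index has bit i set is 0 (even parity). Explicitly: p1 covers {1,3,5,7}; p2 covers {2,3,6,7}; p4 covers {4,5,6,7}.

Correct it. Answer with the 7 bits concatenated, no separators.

s1 (pos 1,3,5,7): 1⊕0⊕0⊕0 = 1
s2 (pos 2,3,6,7): 1⊕0⊕0⊕0 = 1
s4 (pos 4,5,6,7): 1⊕0⊕0⊕0 = 1
Syndrome s4…s1 = 111 → error at position 7.
Flip position 7: 1101000 → 1101001

1101001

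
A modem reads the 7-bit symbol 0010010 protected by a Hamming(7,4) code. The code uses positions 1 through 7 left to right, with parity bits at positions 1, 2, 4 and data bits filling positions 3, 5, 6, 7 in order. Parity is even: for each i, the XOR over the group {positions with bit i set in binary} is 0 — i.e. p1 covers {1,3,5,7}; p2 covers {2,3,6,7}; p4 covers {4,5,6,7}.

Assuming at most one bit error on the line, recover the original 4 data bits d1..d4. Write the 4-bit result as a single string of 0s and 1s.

s1 (pos 1,3,5,7): 0⊕1⊕0⊕0 = 1
s2 (pos 2,3,6,7): 0⊕1⊕1⊕0 = 0
s4 (pos 4,5,6,7): 0⊕0⊕1⊕0 = 1
Syndrome s4…s1 = 101 → error at position 5.
Flip position 5: 0010010 → 0010110
Read data bits from positions 3,5,6,7: 1110

1110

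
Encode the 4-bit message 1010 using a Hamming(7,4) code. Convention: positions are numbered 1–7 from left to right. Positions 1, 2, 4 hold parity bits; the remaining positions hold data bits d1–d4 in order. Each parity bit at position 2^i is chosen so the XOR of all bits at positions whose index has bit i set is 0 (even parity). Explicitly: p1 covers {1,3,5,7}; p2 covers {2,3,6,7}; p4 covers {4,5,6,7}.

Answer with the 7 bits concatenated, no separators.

1011010

Place data at non-parity positions: p1 p2 1 p4 0 1 0
p1 (pos 1,3,5,7): XOR of data positions = 1⊕0⊕0 = 1
p2 (pos 2,3,6,7): XOR of data positions = 1⊕1⊕0 = 0
p4 (pos 4,5,6,7): XOR of data positions = 0⊕1⊕0 = 1
Codeword: 1011010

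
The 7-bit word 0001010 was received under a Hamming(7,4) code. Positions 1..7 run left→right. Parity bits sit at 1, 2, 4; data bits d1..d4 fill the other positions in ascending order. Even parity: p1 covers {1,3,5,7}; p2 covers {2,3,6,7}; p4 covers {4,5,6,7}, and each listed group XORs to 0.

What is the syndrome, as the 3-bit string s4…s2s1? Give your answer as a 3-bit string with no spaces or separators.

010

s1 (pos 1,3,5,7): 0⊕0⊕0⊕0 = 0
s2 (pos 2,3,6,7): 0⊕0⊕1⊕0 = 1
s4 (pos 4,5,6,7): 1⊕0⊕1⊕0 = 0
Syndrome s4…s1 = 010 → error at position 2.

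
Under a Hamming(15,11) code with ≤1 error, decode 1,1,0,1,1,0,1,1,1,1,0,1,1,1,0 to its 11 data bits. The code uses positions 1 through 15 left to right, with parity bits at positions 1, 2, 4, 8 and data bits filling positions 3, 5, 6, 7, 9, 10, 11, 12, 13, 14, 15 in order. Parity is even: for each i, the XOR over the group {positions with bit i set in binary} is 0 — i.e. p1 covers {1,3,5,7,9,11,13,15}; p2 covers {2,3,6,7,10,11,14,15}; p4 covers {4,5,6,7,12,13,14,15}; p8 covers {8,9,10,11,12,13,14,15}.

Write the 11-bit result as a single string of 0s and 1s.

s1 (pos 1,3,5,7,9,11,13,15): 1⊕0⊕1⊕1⊕1⊕0⊕1⊕0 = 1
s2 (pos 2,3,6,7,10,11,14,15): 1⊕0⊕0⊕1⊕1⊕0⊕1⊕0 = 0
s4 (pos 4,5,6,7,12,13,14,15): 1⊕1⊕0⊕1⊕1⊕1⊕1⊕0 = 0
s8 (pos 8,9,10,11,12,13,14,15): 1⊕1⊕1⊕0⊕1⊕1⊕1⊕0 = 0
Syndrome s8…s1 = 0001 → error at position 1.
Flip position 1: 110110111101110 → 010110111101110
Read data bits from positions 3,5,6,7,9,10,11,12,13,14,15: 01011101110

01011101110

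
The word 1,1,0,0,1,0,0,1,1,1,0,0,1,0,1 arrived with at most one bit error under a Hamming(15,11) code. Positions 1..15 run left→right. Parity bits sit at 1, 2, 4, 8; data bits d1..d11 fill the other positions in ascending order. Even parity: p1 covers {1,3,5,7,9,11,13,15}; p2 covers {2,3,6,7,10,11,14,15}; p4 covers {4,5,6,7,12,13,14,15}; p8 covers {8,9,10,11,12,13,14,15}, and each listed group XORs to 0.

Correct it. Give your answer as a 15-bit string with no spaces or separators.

110010011100100

s1 (pos 1,3,5,7,9,11,13,15): 1⊕0⊕1⊕0⊕1⊕0⊕1⊕1 = 1
s2 (pos 2,3,6,7,10,11,14,15): 1⊕0⊕0⊕0⊕1⊕0⊕0⊕1 = 1
s4 (pos 4,5,6,7,12,13,14,15): 0⊕1⊕0⊕0⊕0⊕1⊕0⊕1 = 1
s8 (pos 8,9,10,11,12,13,14,15): 1⊕1⊕1⊕0⊕0⊕1⊕0⊕1 = 1
Syndrome s8…s1 = 1111 → error at position 15.
Flip position 15: 110010011100101 → 110010011100100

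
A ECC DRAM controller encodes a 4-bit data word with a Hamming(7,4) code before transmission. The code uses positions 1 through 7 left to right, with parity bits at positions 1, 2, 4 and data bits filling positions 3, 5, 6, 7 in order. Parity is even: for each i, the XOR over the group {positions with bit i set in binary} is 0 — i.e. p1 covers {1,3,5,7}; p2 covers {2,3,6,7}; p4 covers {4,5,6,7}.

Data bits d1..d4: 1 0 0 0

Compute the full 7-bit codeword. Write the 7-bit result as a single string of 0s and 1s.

1110000

Place data at non-parity positions: p1 p2 1 p4 0 0 0
p1 (pos 1,3,5,7): XOR of data positions = 1⊕0⊕0 = 1
p2 (pos 2,3,6,7): XOR of data positions = 1⊕0⊕0 = 1
p4 (pos 4,5,6,7): XOR of data positions = 0⊕0⊕0 = 0
Codeword: 1110000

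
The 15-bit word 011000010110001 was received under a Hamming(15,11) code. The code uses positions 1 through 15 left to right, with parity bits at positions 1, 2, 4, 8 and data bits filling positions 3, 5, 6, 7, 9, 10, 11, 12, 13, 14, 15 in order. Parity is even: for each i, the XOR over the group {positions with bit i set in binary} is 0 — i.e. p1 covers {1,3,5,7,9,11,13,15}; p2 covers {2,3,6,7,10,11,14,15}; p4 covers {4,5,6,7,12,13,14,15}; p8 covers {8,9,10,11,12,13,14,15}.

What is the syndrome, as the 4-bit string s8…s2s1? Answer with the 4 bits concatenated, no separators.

0111

s1 (pos 1,3,5,7,9,11,13,15): 0⊕1⊕0⊕0⊕0⊕1⊕0⊕1 = 1
s2 (pos 2,3,6,7,10,11,14,15): 1⊕1⊕0⊕0⊕1⊕1⊕0⊕1 = 1
s4 (pos 4,5,6,7,12,13,14,15): 0⊕0⊕0⊕0⊕0⊕0⊕0⊕1 = 1
s8 (pos 8,9,10,11,12,13,14,15): 1⊕0⊕1⊕1⊕0⊕0⊕0⊕1 = 0
Syndrome s8…s1 = 0111 → error at position 7.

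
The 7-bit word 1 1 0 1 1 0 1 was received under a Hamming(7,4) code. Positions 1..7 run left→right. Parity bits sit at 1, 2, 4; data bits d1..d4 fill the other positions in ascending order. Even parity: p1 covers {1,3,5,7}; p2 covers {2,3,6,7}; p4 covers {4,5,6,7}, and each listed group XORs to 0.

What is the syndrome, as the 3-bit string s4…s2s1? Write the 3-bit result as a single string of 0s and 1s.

s1 (pos 1,3,5,7): 1⊕0⊕1⊕1 = 1
s2 (pos 2,3,6,7): 1⊕0⊕0⊕1 = 0
s4 (pos 4,5,6,7): 1⊕1⊕0⊕1 = 1
Syndrome s4…s1 = 101 → error at position 5.

101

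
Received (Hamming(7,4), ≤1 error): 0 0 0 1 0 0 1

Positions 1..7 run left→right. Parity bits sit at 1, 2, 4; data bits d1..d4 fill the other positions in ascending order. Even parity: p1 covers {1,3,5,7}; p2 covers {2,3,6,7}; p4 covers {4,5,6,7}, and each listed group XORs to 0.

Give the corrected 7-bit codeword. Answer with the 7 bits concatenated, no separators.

s1 (pos 1,3,5,7): 0⊕0⊕0⊕1 = 1
s2 (pos 2,3,6,7): 0⊕0⊕0⊕1 = 1
s4 (pos 4,5,6,7): 1⊕0⊕0⊕1 = 0
Syndrome s4…s1 = 011 → error at position 3.
Flip position 3: 0001001 → 0011001

0011001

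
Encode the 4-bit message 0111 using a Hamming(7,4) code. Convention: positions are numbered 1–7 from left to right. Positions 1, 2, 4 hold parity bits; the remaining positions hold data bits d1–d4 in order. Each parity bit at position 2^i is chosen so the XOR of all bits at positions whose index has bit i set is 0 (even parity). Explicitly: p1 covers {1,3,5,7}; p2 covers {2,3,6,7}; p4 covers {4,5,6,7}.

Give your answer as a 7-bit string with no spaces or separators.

0001111

Place data at non-parity positions: p1 p2 0 p4 1 1 1
p1 (pos 1,3,5,7): XOR of data positions = 0⊕1⊕1 = 0
p2 (pos 2,3,6,7): XOR of data positions = 0⊕1⊕1 = 0
p4 (pos 4,5,6,7): XOR of data positions = 1⊕1⊕1 = 1
Codeword: 0001111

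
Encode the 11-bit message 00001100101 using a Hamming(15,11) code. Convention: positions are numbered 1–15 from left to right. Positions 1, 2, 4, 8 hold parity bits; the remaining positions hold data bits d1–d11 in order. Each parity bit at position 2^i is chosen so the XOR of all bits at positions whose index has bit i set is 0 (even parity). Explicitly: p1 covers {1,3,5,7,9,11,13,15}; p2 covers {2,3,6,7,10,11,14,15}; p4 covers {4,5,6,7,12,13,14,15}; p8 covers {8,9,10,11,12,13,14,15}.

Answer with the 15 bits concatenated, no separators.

Place data at non-parity positions: p1 p2 0 p4 0 0 0 p8 1 1 0 0 1 0 1
p1 (pos 1,3,5,7,9,11,13,15): XOR of data positions = 0⊕0⊕0⊕1⊕0⊕1⊕1 = 1
p2 (pos 2,3,6,7,10,11,14,15): XOR of data positions = 0⊕0⊕0⊕1⊕0⊕0⊕1 = 0
p4 (pos 4,5,6,7,12,13,14,15): XOR of data positions = 0⊕0⊕0⊕0⊕1⊕0⊕1 = 0
p8 (pos 8,9,10,11,12,13,14,15): XOR of data positions = 1⊕1⊕0⊕0⊕1⊕0⊕1 = 0
Codeword: 100000001100101

100000001100101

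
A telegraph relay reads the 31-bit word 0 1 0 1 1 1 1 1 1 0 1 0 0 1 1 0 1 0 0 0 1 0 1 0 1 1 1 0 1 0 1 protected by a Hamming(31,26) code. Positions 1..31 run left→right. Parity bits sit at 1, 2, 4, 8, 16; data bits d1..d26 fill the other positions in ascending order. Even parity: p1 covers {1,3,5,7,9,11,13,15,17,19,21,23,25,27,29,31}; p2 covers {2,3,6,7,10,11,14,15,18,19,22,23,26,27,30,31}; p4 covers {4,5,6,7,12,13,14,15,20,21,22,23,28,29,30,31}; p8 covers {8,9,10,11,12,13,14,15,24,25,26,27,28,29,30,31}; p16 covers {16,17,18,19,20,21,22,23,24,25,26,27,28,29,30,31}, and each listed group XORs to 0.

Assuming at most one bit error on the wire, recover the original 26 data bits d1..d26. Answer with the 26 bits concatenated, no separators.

01111010011100010101110101

s1 (pos 1,3,5,7,9,11,13,15,17,19,21,23,25,27,29,31): 0⊕0⊕1⊕1⊕1⊕1⊕0⊕1⊕1⊕0⊕1⊕1⊕1⊕1⊕1⊕1 = 0
s2 (pos 2,3,6,7,10,11,14,15,18,19,22,23,26,27,30,31): 1⊕0⊕1⊕1⊕0⊕1⊕1⊕1⊕0⊕0⊕0⊕1⊕1⊕1⊕0⊕1 = 0
s4 (pos 4,5,6,7,12,13,14,15,20,21,22,23,28,29,30,31): 1⊕1⊕1⊕1⊕0⊕0⊕1⊕1⊕0⊕1⊕0⊕1⊕0⊕1⊕0⊕1 = 0
s8 (pos 8,9,10,11,12,13,14,15,24,25,26,27,28,29,30,31): 1⊕1⊕0⊕1⊕0⊕0⊕1⊕1⊕0⊕1⊕1⊕1⊕0⊕1⊕0⊕1 = 0
s16 (pos 16,17,18,19,20,21,22,23,24,25,26,27,28,29,30,31): 0⊕1⊕0⊕0⊕0⊕1⊕0⊕1⊕0⊕1⊕1⊕1⊕0⊕1⊕0⊕1 = 0
Syndrome s16…s1 = 00000 → no error.
Read data bits from positions 3,5,6,7,9,10,11,12,13,14,15,17,18,19,20,21,22,23,24,25,26,27,28,29,30,31: 01111010011100010101110101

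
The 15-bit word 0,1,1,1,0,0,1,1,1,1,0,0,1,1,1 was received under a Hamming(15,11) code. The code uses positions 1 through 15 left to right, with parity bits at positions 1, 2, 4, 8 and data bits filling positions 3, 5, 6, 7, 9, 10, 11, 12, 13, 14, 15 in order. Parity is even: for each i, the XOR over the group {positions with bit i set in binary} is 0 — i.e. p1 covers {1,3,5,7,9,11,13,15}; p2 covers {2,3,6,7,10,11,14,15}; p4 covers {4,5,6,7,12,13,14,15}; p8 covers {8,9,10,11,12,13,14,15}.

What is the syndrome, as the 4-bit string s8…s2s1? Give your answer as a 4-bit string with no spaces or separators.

0101

s1 (pos 1,3,5,7,9,11,13,15): 0⊕1⊕0⊕1⊕1⊕0⊕1⊕1 = 1
s2 (pos 2,3,6,7,10,11,14,15): 1⊕1⊕0⊕1⊕1⊕0⊕1⊕1 = 0
s4 (pos 4,5,6,7,12,13,14,15): 1⊕0⊕0⊕1⊕0⊕1⊕1⊕1 = 1
s8 (pos 8,9,10,11,12,13,14,15): 1⊕1⊕1⊕0⊕0⊕1⊕1⊕1 = 0
Syndrome s8…s1 = 0101 → error at position 5.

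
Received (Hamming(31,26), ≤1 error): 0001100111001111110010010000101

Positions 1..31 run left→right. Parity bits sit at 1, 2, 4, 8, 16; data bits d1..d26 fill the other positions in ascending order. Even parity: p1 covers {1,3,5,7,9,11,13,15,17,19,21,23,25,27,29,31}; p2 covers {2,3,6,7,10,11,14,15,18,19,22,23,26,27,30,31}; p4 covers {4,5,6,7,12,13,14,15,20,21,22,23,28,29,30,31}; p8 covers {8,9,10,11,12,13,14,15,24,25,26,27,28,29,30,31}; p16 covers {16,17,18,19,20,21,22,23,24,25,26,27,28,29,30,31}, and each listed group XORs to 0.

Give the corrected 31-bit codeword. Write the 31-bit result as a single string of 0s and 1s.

s1 (pos 1,3,5,7,9,11,13,15,17,19,21,23,25,27,29,31): 0⊕0⊕1⊕0⊕1⊕0⊕1⊕1⊕1⊕0⊕1⊕0⊕0⊕0⊕1⊕1 = 0
s2 (pos 2,3,6,7,10,11,14,15,18,19,22,23,26,27,30,31): 0⊕0⊕0⊕0⊕1⊕0⊕1⊕1⊕1⊕0⊕0⊕0⊕0⊕0⊕0⊕1 = 1
s4 (pos 4,5,6,7,12,13,14,15,20,21,22,23,28,29,30,31): 1⊕1⊕0⊕0⊕0⊕1⊕1⊕1⊕0⊕1⊕0⊕0⊕0⊕1⊕0⊕1 = 0
s8 (pos 8,9,10,11,12,13,14,15,24,25,26,27,28,29,30,31): 1⊕1⊕1⊕0⊕0⊕1⊕1⊕1⊕1⊕0⊕0⊕0⊕0⊕1⊕0⊕1 = 1
s16 (pos 16,17,18,19,20,21,22,23,24,25,26,27,28,29,30,31): 1⊕1⊕1⊕0⊕0⊕1⊕0⊕0⊕1⊕0⊕0⊕0⊕0⊕1⊕0⊕1 = 1
Syndrome s16…s1 = 11010 → error at position 26.
Flip position 26: 0001100111001111110010010000101 → 0001100111001111110010010100101

0001100111001111110010010100101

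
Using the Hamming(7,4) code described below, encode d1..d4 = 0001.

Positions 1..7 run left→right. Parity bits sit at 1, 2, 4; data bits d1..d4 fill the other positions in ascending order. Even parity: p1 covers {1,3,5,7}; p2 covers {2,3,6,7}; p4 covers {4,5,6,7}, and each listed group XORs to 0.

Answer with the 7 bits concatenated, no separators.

Place data at non-parity positions: p1 p2 0 p4 0 0 1
p1 (pos 1,3,5,7): XOR of data positions = 0⊕0⊕1 = 1
p2 (pos 2,3,6,7): XOR of data positions = 0⊕0⊕1 = 1
p4 (pos 4,5,6,7): XOR of data positions = 0⊕0⊕1 = 1
Codeword: 1101001

1101001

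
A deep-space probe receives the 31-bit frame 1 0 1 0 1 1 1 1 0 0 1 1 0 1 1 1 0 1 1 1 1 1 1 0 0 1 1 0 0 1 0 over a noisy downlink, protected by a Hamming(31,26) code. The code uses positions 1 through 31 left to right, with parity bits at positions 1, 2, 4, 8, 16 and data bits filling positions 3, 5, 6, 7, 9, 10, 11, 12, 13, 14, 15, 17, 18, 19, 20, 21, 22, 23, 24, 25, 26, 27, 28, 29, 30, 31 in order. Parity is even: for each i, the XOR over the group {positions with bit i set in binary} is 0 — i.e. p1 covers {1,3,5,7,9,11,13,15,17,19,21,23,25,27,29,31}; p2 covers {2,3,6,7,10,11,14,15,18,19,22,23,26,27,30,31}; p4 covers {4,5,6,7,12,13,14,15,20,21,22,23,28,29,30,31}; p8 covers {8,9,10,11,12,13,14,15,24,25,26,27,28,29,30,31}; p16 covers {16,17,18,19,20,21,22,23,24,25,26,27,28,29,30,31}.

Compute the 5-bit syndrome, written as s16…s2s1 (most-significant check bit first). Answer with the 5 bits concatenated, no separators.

s1 (pos 1,3,5,7,9,11,13,15,17,19,21,23,25,27,29,31): 1⊕1⊕1⊕1⊕0⊕1⊕0⊕1⊕0⊕1⊕1⊕1⊕0⊕1⊕0⊕0 = 0
s2 (pos 2,3,6,7,10,11,14,15,18,19,22,23,26,27,30,31): 0⊕1⊕1⊕1⊕0⊕1⊕1⊕1⊕1⊕1⊕1⊕1⊕1⊕1⊕1⊕0 = 1
s4 (pos 4,5,6,7,12,13,14,15,20,21,22,23,28,29,30,31): 0⊕1⊕1⊕1⊕1⊕0⊕1⊕1⊕1⊕1⊕1⊕1⊕0⊕0⊕1⊕0 = 1
s8 (pos 8,9,10,11,12,13,14,15,24,25,26,27,28,29,30,31): 1⊕0⊕0⊕1⊕1⊕0⊕1⊕1⊕0⊕0⊕1⊕1⊕0⊕0⊕1⊕0 = 0
s16 (pos 16,17,18,19,20,21,22,23,24,25,26,27,28,29,30,31): 1⊕0⊕1⊕1⊕1⊕1⊕1⊕1⊕0⊕0⊕1⊕1⊕0⊕0⊕1⊕0 = 0
Syndrome s16…s1 = 00110 → error at position 6.

00110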